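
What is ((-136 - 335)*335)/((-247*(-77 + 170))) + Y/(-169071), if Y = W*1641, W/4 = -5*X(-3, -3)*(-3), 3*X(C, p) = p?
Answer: 3215399155/431525549 ≈ 7.4512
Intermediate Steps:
X(C, p) = p/3
W = -60 (W = 4*(-5*(-3)/3*(-3)) = 4*(-5*(-1)*(-3)) = 4*(5*(-3)) = 4*(-15) = -60)
Y = -98460 (Y = -60*1641 = -98460)
((-136 - 335)*335)/((-247*(-77 + 170))) + Y/(-169071) = ((-136 - 335)*335)/((-247*(-77 + 170))) - 98460/(-169071) = (-471*335)/((-247*93)) - 98460*(-1/169071) = -157785/(-22971) + 32820/56357 = -157785*(-1/22971) + 32820/56357 = 52595/7657 + 32820/56357 = 3215399155/431525549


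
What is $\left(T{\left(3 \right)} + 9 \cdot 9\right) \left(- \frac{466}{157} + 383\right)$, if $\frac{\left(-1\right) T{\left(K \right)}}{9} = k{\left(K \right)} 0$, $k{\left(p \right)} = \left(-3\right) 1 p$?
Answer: $\frac{4832865}{157} \approx 30783.0$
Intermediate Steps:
$k{\left(p \right)} = - 3 p$
$T{\left(K \right)} = 0$ ($T{\left(K \right)} = - 9 - 3 K 0 = \left(-9\right) 0 = 0$)
$\left(T{\left(3 \right)} + 9 \cdot 9\right) \left(- \frac{466}{157} + 383\right) = \left(0 + 9 \cdot 9\right) \left(- \frac{466}{157} + 383\right) = \left(0 + 81\right) \left(\left(-466\right) \frac{1}{157} + 383\right) = 81 \left(- \frac{466}{157} + 383\right) = 81 \cdot \frac{59665}{157} = \frac{4832865}{157}$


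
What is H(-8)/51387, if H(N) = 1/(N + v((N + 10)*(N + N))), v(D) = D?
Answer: -1/2055480 ≈ -4.8650e-7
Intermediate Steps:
H(N) = 1/(N + 2*N*(10 + N)) (H(N) = 1/(N + (N + 10)*(N + N)) = 1/(N + (10 + N)*(2*N)) = 1/(N + 2*N*(10 + N)))
H(-8)/51387 = (1/((-8)*(21 + 2*(-8))))/51387 = -1/(8*(21 - 16))*(1/51387) = -⅛/5*(1/51387) = -⅛*⅕*(1/51387) = -1/40*1/51387 = -1/2055480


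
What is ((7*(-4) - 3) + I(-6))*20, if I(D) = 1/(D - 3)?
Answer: -5600/9 ≈ -622.22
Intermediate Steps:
I(D) = 1/(-3 + D)
((7*(-4) - 3) + I(-6))*20 = ((7*(-4) - 3) + 1/(-3 - 6))*20 = ((-28 - 3) + 1/(-9))*20 = (-31 - ⅑)*20 = -280/9*20 = -5600/9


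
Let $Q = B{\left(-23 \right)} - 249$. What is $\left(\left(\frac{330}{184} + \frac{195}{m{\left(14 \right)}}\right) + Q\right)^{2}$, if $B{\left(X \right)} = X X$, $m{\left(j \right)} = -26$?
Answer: $\frac{636805225}{8464} \approx 75237.0$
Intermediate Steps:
$B{\left(X \right)} = X^{2}$
$Q = 280$ ($Q = \left(-23\right)^{2} - 249 = 529 - 249 = 280$)
$\left(\left(\frac{330}{184} + \frac{195}{m{\left(14 \right)}}\right) + Q\right)^{2} = \left(\left(\frac{330}{184} + \frac{195}{-26}\right) + 280\right)^{2} = \left(\left(330 \cdot \frac{1}{184} + 195 \left(- \frac{1}{26}\right)\right) + 280\right)^{2} = \left(\left(\frac{165}{92} - \frac{15}{2}\right) + 280\right)^{2} = \left(- \frac{525}{92} + 280\right)^{2} = \left(\frac{25235}{92}\right)^{2} = \frac{636805225}{8464}$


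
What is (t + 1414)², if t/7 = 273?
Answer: 11055625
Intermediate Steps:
t = 1911 (t = 7*273 = 1911)
(t + 1414)² = (1911 + 1414)² = 3325² = 11055625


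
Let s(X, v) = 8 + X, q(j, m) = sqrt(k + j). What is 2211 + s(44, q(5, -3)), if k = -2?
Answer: 2263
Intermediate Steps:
q(j, m) = sqrt(-2 + j)
2211 + s(44, q(5, -3)) = 2211 + (8 + 44) = 2211 + 52 = 2263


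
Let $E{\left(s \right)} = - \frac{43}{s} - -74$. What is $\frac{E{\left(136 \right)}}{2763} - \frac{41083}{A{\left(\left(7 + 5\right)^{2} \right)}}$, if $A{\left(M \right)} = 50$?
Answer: $- \frac{7718587847}{9394200} \approx -821.63$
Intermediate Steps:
$E{\left(s \right)} = 74 - \frac{43}{s}$ ($E{\left(s \right)} = - \frac{43}{s} + 74 = 74 - \frac{43}{s}$)
$\frac{E{\left(136 \right)}}{2763} - \frac{41083}{A{\left(\left(7 + 5\right)^{2} \right)}} = \frac{74 - \frac{43}{136}}{2763} - \frac{41083}{50} = \left(74 - \frac{43}{136}\right) \frac{1}{2763} - \frac{41083}{50} = \frac{10021}{136} \cdot \frac{1}{2763} - \frac{41083}{50} = \frac{10021}{375768} - \frac{41083}{50} = - \frac{7718587847}{9394200}$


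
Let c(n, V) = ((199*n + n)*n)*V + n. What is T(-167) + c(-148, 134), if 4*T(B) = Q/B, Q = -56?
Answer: 98033517698/167 ≈ 5.8703e+8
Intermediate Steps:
T(B) = -14/B (T(B) = (-56/B)/4 = -14/B)
c(n, V) = n + 200*V*n**2 (c(n, V) = ((200*n)*n)*V + n = (200*n**2)*V + n = 200*V*n**2 + n = n + 200*V*n**2)
T(-167) + c(-148, 134) = -14/(-167) - 148*(1 + 200*134*(-148)) = -14*(-1/167) - 148*(1 - 3966400) = 14/167 - 148*(-3966399) = 14/167 + 587027052 = 98033517698/167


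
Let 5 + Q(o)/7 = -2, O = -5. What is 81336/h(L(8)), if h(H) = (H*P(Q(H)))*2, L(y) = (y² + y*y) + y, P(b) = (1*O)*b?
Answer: 10167/8330 ≈ 1.2205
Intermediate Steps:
Q(o) = -49 (Q(o) = -35 + 7*(-2) = -35 - 14 = -49)
P(b) = -5*b (P(b) = (1*(-5))*b = -5*b)
L(y) = y + 2*y² (L(y) = (y² + y²) + y = 2*y² + y = y + 2*y²)
h(H) = 490*H (h(H) = (H*(-5*(-49)))*2 = (H*245)*2 = (245*H)*2 = 490*H)
81336/h(L(8)) = 81336/((490*(8*(1 + 2*8)))) = 81336/((490*(8*(1 + 16)))) = 81336/((490*(8*17))) = 81336/((490*136)) = 81336/66640 = 81336*(1/66640) = 10167/8330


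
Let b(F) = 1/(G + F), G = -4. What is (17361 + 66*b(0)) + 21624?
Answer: 77937/2 ≈ 38969.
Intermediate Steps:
b(F) = 1/(-4 + F)
(17361 + 66*b(0)) + 21624 = (17361 + 66/(-4 + 0)) + 21624 = (17361 + 66/(-4)) + 21624 = (17361 + 66*(-1/4)) + 21624 = (17361 - 33/2) + 21624 = 34689/2 + 21624 = 77937/2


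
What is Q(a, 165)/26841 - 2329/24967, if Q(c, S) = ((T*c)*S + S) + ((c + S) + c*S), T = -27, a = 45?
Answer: -1624343138/223379749 ≈ -7.2717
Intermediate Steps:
Q(c, S) = c + 2*S - 26*S*c (Q(c, S) = ((-27*c)*S + S) + ((c + S) + c*S) = (-27*S*c + S) + ((S + c) + S*c) = (S - 27*S*c) + (S + c + S*c) = c + 2*S - 26*S*c)
Q(a, 165)/26841 - 2329/24967 = (45 + 2*165 - 26*165*45)/26841 - 2329/24967 = (45 + 330 - 193050)*(1/26841) - 2329*1/24967 = -192675*1/26841 - 2329/24967 = -64225/8947 - 2329/24967 = -1624343138/223379749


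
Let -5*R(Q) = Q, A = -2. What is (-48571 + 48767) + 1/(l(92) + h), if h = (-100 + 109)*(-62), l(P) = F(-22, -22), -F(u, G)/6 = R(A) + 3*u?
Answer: 161107/822 ≈ 195.99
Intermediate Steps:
R(Q) = -Q/5
F(u, G) = -12/5 - 18*u (F(u, G) = -6*(-1/5*(-2) + 3*u) = -6*(2/5 + 3*u) = -12/5 - 18*u)
l(P) = 1968/5 (l(P) = -12/5 - 18*(-22) = -12/5 + 396 = 1968/5)
h = -558 (h = 9*(-62) = -558)
(-48571 + 48767) + 1/(l(92) + h) = (-48571 + 48767) + 1/(1968/5 - 558) = 196 + 1/(-822/5) = 196 - 5/822 = 161107/822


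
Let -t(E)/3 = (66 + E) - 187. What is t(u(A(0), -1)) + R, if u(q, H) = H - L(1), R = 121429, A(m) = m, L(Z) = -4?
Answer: 121783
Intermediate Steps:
u(q, H) = 4 + H (u(q, H) = H - 1*(-4) = H + 4 = 4 + H)
t(E) = 363 - 3*E (t(E) = -3*((66 + E) - 187) = -3*(-121 + E) = 363 - 3*E)
t(u(A(0), -1)) + R = (363 - 3*(4 - 1)) + 121429 = (363 - 3*3) + 121429 = (363 - 9) + 121429 = 354 + 121429 = 121783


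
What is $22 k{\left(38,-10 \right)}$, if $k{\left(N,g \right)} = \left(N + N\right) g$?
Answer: $-16720$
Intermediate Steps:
$k{\left(N,g \right)} = 2 N g$
$22 k{\left(38,-10 \right)} = 22 \cdot 2 \cdot 38 \left(-10\right) = 22 \left(-760\right) = -16720$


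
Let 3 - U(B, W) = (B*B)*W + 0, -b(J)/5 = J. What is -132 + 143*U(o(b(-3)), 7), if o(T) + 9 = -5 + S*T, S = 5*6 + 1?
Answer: -203604104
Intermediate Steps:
S = 31 (S = 30 + 1 = 31)
b(J) = -5*J
o(T) = -14 + 31*T (o(T) = -9 + (-5 + 31*T) = -14 + 31*T)
U(B, W) = 3 - W*B² (U(B, W) = 3 - ((B*B)*W + 0) = 3 - (B²*W + 0) = 3 - (W*B² + 0) = 3 - W*B²)
-132 + 143*U(o(b(-3)), 7) = -132 + 143*(3 - 1*7*(-14 + 31*(-5*(-3)))²) = -132 + 143*(3 - 1*7*(-14 + 31*15)²) = -132 + 143*(3 - 1*7*(-14 + 465)²) = -132 + 143*(3 - 1*7*451²) = -132 + 143*(3 - 1*7*203401) = -132 + 143*(3 - 1423807) = -132 + 143*(-1423804) = -132 - 203603972 = -203604104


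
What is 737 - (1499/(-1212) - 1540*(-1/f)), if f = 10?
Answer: 708095/1212 ≈ 584.24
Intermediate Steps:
737 - (1499/(-1212) - 1540*(-1/f)) = 737 - (1499/(-1212) - 1540/(-1*10*1)) = 737 - (1499*(-1/1212) - 1540/((-10*1))) = 737 - (-1499/1212 - 1540/(-10)) = 737 - (-1499/1212 - 1540*(-⅒)) = 737 - (-1499/1212 + 154) = 737 - 1*185149/1212 = 737 - 185149/1212 = 708095/1212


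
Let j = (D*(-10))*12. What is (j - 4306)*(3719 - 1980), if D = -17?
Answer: -3940574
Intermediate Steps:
j = 2040 (j = -17*(-10)*12 = 170*12 = 2040)
(j - 4306)*(3719 - 1980) = (2040 - 4306)*(3719 - 1980) = -2266*1739 = -3940574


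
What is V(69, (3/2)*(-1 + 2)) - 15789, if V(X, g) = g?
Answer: -31575/2 ≈ -15788.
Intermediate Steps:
V(69, (3/2)*(-1 + 2)) - 15789 = (3/2)*(-1 + 2) - 15789 = (3*(½))*1 - 15789 = (3/2)*1 - 15789 = 3/2 - 15789 = -31575/2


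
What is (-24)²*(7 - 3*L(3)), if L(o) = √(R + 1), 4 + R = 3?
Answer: 4032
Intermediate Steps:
R = -1 (R = -4 + 3 = -1)
L(o) = 0 (L(o) = √(-1 + 1) = √0 = 0)
(-24)²*(7 - 3*L(3)) = (-24)²*(7 - 3*0) = 576*(7 + 0) = 576*7 = 4032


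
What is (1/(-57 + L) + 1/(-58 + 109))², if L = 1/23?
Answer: 18769/4463576100 ≈ 4.2049e-6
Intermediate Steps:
L = 1/23 ≈ 0.043478
(1/(-57 + L) + 1/(-58 + 109))² = (1/(-57 + 1/23) + 1/(-58 + 109))² = (1/(-1310/23) + 1/51)² = (-23/1310 + 1/51)² = (137/66810)² = 18769/4463576100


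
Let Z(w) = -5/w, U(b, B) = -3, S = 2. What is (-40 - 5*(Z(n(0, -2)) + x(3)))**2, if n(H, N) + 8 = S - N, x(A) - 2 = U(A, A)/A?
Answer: 42025/16 ≈ 2626.6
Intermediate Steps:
x(A) = 2 - 3/A
n(H, N) = -6 - N (n(H, N) = -8 + (2 - N) = -6 - N)
(-40 - 5*(Z(n(0, -2)) + x(3)))**2 = (-40 - 5*(-5/(-6 - 1*(-2)) + (2 - 3/3)))**2 = (-40 - 5*(-5/(-6 + 2) + (2 - 3*1/3)))**2 = (-40 - 5*(-5/(-4) + (2 - 1)))**2 = (-40 - 5*(-5*(-1/4) + 1))**2 = (-40 - 5*(5/4 + 1))**2 = (-40 - 5*9/4)**2 = (-40 - 45/4)**2 = (-205/4)**2 = 42025/16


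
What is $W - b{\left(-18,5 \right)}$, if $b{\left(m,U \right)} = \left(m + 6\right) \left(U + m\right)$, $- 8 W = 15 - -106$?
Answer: $- \frac{1369}{8} \approx -171.13$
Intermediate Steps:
$W = - \frac{121}{8}$ ($W = - \frac{15 - -106}{8} = - \frac{15 + 106}{8} = \left(- \frac{1}{8}\right) 121 = - \frac{121}{8} \approx -15.125$)
$b{\left(m,U \right)} = \left(6 + m\right) \left(U + m\right)$
$W - b{\left(-18,5 \right)} = - \frac{121}{8} - \left(\left(-18\right)^{2} + 6 \cdot 5 + 6 \left(-18\right) + 5 \left(-18\right)\right) = - \frac{121}{8} - \left(324 + 30 - 108 - 90\right) = - \frac{121}{8} - 156 = - \frac{1369}{8}$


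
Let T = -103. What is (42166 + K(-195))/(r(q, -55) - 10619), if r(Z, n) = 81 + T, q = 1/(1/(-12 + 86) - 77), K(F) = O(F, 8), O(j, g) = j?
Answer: -41971/10641 ≈ -3.9443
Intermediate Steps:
K(F) = F
q = -74/5697 (q = 1/(1/74 - 77) = 1/(-5697/74) = -74/5697 ≈ -0.012989)
r(Z, n) = -22 (r(Z, n) = 81 - 103 = -22)
(42166 + K(-195))/(r(q, -55) - 10619) = (42166 - 195)/(-22 - 10619) = 41971/(-10641) = 41971*(-1/10641) = -41971/10641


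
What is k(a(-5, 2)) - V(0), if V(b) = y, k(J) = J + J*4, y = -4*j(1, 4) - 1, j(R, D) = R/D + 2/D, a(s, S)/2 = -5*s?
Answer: 254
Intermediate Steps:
a(s, S) = -10*s (a(s, S) = 2*(-5*s) = -10*s)
j(R, D) = 2/D + R/D
y = -4 (y = -4*(2 + 1)/4 - 1 = -3 - 1 = -4)
k(J) = 5*J (k(J) = J + 4*J = 5*J)
V(b) = -4
k(a(-5, 2)) - V(0) = 5*(-10*(-5)) - 1*(-4) = 5*50 + 4 = 250 + 4 = 254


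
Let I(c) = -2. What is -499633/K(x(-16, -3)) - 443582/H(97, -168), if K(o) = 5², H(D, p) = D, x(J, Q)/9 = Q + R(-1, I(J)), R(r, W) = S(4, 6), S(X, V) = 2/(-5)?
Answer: -59553951/2425 ≈ -24558.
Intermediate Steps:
S(X, V) = -⅖ (S(X, V) = 2*(-⅕) = -⅖)
R(r, W) = -⅖
x(J, Q) = -18/5 + 9*Q (x(J, Q) = 9*(Q - ⅖) = 9*(-⅖ + Q) = -18/5 + 9*Q)
K(o) = 25
-499633/K(x(-16, -3)) - 443582/H(97, -168) = -499633/25 - 443582/97 = -59553951/2425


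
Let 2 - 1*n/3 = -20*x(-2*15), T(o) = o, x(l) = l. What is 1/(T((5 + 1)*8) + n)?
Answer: -1/1746 ≈ -0.00057274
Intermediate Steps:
n = -1794 (n = 6 - (-60)*(-2*15) = 6 - (-60)*(-30) = 6 - 3*600 = 6 - 1800 = -1794)
1/(T((5 + 1)*8) + n) = 1/((5 + 1)*8 - 1794) = 1/(6*8 - 1794) = 1/(48 - 1794) = 1/(-1746) = -1/1746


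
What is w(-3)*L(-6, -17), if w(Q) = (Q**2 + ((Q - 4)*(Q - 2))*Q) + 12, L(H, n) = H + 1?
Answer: 420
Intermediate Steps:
L(H, n) = 1 + H
w(Q) = 12 + Q**2 + Q*(-4 + Q)*(-2 + Q) (w(Q) = (Q**2 + ((-4 + Q)*(-2 + Q))*Q) + 12 = (Q**2 + Q*(-4 + Q)*(-2 + Q)) + 12 = 12 + Q**2 + Q*(-4 + Q)*(-2 + Q))
w(-3)*L(-6, -17) = (12 + (-3)**3 - 5*(-3)**2 + 8*(-3))*(1 - 6) = (12 - 27 - 5*9 - 24)*(-5) = (12 - 27 - 45 - 24)*(-5) = -84*(-5) = 420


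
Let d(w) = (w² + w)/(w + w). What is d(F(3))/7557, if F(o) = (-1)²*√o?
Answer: 1/15114 + √3/15114 ≈ 0.00018076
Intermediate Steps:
F(o) = √o (F(o) = 1*√o = √o)
d(w) = (w + w²)/(2*w) (d(w) = (w + w²)/((2*w)) = (1/(2*w))*(w + w²) = (w + w²)/(2*w))
d(F(3))/7557 = (½ + √3/2)/7557 = (½ + √3/2)*(1/7557) = 1/15114 + √3/15114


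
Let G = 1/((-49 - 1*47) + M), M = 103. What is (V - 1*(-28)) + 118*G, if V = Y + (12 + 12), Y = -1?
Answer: 475/7 ≈ 67.857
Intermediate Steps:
V = 23 (V = -1 + (12 + 12) = -1 + 24 = 23)
G = 1/7 (G = 1/((-49 - 1*47) + 103) = 1/((-49 - 47) + 103) = 1/(-96 + 103) = 1/7 ≈ 0.14286)
(V - 1*(-28)) + 118*G = (23 - 1*(-28)) + 118*(1/7) = (23 + 28) + 118/7 = 51 + 118/7 = 475/7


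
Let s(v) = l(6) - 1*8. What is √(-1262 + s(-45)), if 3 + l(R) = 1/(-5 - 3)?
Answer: I*√20370/4 ≈ 35.681*I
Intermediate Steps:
l(R) = -25/8 (l(R) = -3 + 1/(-5 - 3) = -3 + 1/(-8) = -3 - ⅛ = -25/8)
s(v) = -89/8 (s(v) = -25/8 - 1*8 = -25/8 - 8 = -89/8)
√(-1262 + s(-45)) = √(-1262 - 89/8) = √(-10185/8) = I*√20370/4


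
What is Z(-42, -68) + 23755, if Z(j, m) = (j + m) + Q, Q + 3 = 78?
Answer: 23720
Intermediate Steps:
Q = 75 (Q = -3 + 78 = 75)
Z(j, m) = 75 + j + m (Z(j, m) = (j + m) + 75 = 75 + j + m)
Z(-42, -68) + 23755 = (75 - 42 - 68) + 23755 = -35 + 23755 = 23720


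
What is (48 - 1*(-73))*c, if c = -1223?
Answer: -147983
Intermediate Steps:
(48 - 1*(-73))*c = (48 - 1*(-73))*(-1223) = (48 + 73)*(-1223) = 121*(-1223) = -147983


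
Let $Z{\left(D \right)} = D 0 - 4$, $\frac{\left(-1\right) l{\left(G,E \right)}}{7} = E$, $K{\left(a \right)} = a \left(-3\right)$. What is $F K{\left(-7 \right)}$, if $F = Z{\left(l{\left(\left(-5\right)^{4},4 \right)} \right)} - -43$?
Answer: $819$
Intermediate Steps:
$K{\left(a \right)} = - 3 a$
$l{\left(G,E \right)} = - 7 E$
$Z{\left(D \right)} = -4$ ($Z{\left(D \right)} = 0 - 4 = -4$)
$F = 39$ ($F = -4 - -43 = -4 + 43 = 39$)
$F K{\left(-7 \right)} = 39 \left(\left(-3\right) \left(-7\right)\right) = 39 \cdot 21 = 819$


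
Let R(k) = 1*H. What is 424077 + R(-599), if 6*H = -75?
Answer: 848129/2 ≈ 4.2406e+5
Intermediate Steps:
H = -25/2 (H = (⅙)*(-75) = -25/2 ≈ -12.500)
R(k) = -25/2 (R(k) = 1*(-25/2) = -25/2)
424077 + R(-599) = 424077 - 25/2 = 848129/2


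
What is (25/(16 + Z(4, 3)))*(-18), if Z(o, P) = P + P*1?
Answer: -225/11 ≈ -20.455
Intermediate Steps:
Z(o, P) = 2*P (Z(o, P) = P + P = 2*P)
(25/(16 + Z(4, 3)))*(-18) = (25/(16 + 2*3))*(-18) = (25/(16 + 6))*(-18) = (25/22)*(-18) = -225/11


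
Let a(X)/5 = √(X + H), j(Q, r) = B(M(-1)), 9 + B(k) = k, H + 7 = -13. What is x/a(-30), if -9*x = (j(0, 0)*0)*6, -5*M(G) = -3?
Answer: 0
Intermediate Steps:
H = -20 (H = -7 - 13 = -20)
M(G) = ⅗ (M(G) = -⅕*(-3) = ⅗)
B(k) = -9 + k
j(Q, r) = -42/5 (j(Q, r) = -9 + ⅗ = -42/5)
a(X) = 5*√(-20 + X) (a(X) = 5*√(X - 20) = 5*√(-20 + X))
x = 0 (x = -(-42/5*0)*6/9 = -0*6 = -⅑*0 = 0)
x/a(-30) = 0/((5*√(-20 - 30))) = 0/((5*√(-50))) = 0/((5*(5*I*√2))) = 0/((25*I*√2)) = 0*(-I*√2/50) = 0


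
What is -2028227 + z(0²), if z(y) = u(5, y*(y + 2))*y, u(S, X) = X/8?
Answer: -2028227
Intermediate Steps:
u(S, X) = X/8 (u(S, X) = X*(⅛) = X/8)
z(y) = y²*(2 + y)/8 (z(y) = ((y*(y + 2))/8)*y = ((y*(2 + y))/8)*y = (y*(2 + y)/8)*y = y²*(2 + y)/8)
-2028227 + z(0²) = -2028227 + (0²)²*(2 + 0²)/8 = -2028227 + (⅛)*0²*(2 + 0) = -2028227 + (⅛)*0*2 = -2028227 + 0 = -2028227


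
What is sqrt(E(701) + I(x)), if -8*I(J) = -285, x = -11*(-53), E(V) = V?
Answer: sqrt(11786)/4 ≈ 27.141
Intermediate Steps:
x = 583
I(J) = 285/8 (I(J) = -1/8*(-285) = 285/8)
sqrt(E(701) + I(x)) = sqrt(701 + 285/8) = sqrt(5893/8) = sqrt(11786)/4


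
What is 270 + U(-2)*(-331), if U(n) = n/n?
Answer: -61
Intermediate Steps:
U(n) = 1
270 + U(-2)*(-331) = 270 + 1*(-331) = 270 - 331 = -61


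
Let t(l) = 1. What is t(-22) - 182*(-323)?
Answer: 58787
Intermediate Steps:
t(-22) - 182*(-323) = 1 - 182*(-323) = 1 + 58786 = 58787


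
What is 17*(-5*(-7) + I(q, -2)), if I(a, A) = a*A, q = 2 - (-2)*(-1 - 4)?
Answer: 867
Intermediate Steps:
q = -8 (q = 2 - (-2)*(-5) = 2 - 1*10 = 2 - 10 = -8)
I(a, A) = A*a
17*(-5*(-7) + I(q, -2)) = 17*(-5*(-7) - 2*(-8)) = 17*(35 + 16) = 17*51 = 867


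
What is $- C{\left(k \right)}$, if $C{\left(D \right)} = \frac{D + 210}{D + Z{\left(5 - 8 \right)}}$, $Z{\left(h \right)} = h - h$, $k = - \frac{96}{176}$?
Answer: $384$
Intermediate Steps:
$k = - \frac{6}{11}$ ($k = \left(-96\right) \frac{1}{176} = - \frac{6}{11} \approx -0.54545$)
$Z{\left(h \right)} = 0$
$C{\left(D \right)} = \frac{210 + D}{D}$ ($C{\left(D \right)} = \frac{D + 210}{D + 0} = \frac{210 + D}{D}$)
$- C{\left(k \right)} = - \frac{210 - \frac{6}{11}}{- \frac{6}{11}} = - \frac{\left(-11\right) 2304}{6 \cdot 11} = \left(-1\right) \left(-384\right) = 384$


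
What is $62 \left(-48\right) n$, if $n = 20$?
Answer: $-59520$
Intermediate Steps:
$62 \left(-48\right) n = 62 \left(-48\right) 20 = \left(-2976\right) 20 = -59520$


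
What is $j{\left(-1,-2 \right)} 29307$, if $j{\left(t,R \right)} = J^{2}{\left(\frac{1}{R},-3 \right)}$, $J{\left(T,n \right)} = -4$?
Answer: $468912$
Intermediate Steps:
$j{\left(t,R \right)} = 16$ ($j{\left(t,R \right)} = \left(-4\right)^{2} = 16$)
$j{\left(-1,-2 \right)} 29307 = 16 \cdot 29307 = 468912$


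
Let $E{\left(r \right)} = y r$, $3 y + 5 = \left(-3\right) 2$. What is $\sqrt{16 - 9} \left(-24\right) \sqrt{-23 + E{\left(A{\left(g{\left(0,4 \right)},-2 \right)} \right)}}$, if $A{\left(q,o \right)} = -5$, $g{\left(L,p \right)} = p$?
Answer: $- 56 i \sqrt{6} \approx - 137.17 i$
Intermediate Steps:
$y = - \frac{11}{3}$ ($y = - \frac{5}{3} + \frac{\left(-3\right) 2}{3} = - \frac{5}{3} + \frac{1}{3} \left(-6\right) = - \frac{5}{3} - 2 = - \frac{11}{3} \approx -3.6667$)
$E{\left(r \right)} = - \frac{11 r}{3}$
$\sqrt{16 - 9} \left(-24\right) \sqrt{-23 + E{\left(A{\left(g{\left(0,4 \right)},-2 \right)} \right)}} = \sqrt{16 - 9} \left(-24\right) \sqrt{-23 - - \frac{55}{3}} = \sqrt{7} \left(-24\right) \sqrt{-23 + \frac{55}{3}} = - 24 \sqrt{7} \sqrt{- \frac{14}{3}} = - 24 \sqrt{7} \frac{i \sqrt{42}}{3} = - 56 i \sqrt{6}$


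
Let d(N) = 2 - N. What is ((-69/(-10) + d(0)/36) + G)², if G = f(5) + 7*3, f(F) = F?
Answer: 2199289/2025 ≈ 1086.1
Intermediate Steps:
G = 26 (G = 5 + 7*3 = 5 + 21 = 26)
((-69/(-10) + d(0)/36) + G)² = ((-69/(-10) + (2 - 1*0)/36) + 26)² = ((-69*(-⅒) + (2 + 0)*(1/36)) + 26)² = ((69/10 + 2*(1/36)) + 26)² = ((69/10 + 1/18) + 26)² = (313/45 + 26)² = (1483/45)² = 2199289/2025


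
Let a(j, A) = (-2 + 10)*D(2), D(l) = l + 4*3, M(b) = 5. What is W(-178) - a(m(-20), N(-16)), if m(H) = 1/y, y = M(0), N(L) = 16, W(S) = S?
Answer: -290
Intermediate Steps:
D(l) = 12 + l (D(l) = l + 12 = 12 + l)
y = 5
m(H) = ⅕ (m(H) = 1/5 = ⅕)
a(j, A) = 112 (a(j, A) = (-2 + 10)*(12 + 2) = 8*14 = 112)
W(-178) - a(m(-20), N(-16)) = -178 - 1*112 = -178 - 112 = -290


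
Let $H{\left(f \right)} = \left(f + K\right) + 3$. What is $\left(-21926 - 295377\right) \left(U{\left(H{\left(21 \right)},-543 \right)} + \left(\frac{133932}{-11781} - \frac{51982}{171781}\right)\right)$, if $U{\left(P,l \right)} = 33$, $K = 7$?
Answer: $- \frac{652200328644397}{96369141} \approx -6.7677 \cdot 10^{6}$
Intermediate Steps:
$H{\left(f \right)} = 10 + f$ ($H{\left(f \right)} = \left(f + 7\right) + 3 = \left(7 + f\right) + 3 = 10 + f$)
$\left(-21926 - 295377\right) \left(U{\left(H{\left(21 \right)},-543 \right)} + \left(\frac{133932}{-11781} - \frac{51982}{171781}\right)\right) = \left(-21926 - 295377\right) \left(33 + \left(\frac{133932}{-11781} - \frac{51982}{171781}\right)\right) = - 317303 \left(33 + \left(133932 \left(- \frac{1}{11781}\right) - \frac{51982}{171781}\right)\right) = - 317303 \left(33 - \frac{7873124278}{674583987}\right) = \left(-317303\right) \frac{14388147293}{674583987} = - \frac{652200328644397}{96369141}$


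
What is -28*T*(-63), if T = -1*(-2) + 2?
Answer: 7056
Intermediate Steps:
T = 4 (T = 2 + 2 = 4)
-28*T*(-63) = -28*4*(-63) = -112*(-63) = 7056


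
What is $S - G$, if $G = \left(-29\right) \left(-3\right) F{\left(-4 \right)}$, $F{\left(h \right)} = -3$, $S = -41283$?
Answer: $-41022$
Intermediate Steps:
$G = -261$ ($G = \left(-29\right) \left(-3\right) \left(-3\right) = 87 \left(-3\right) = -261$)
$S - G = -41283 - -261 = -41283 + 261 = -41022$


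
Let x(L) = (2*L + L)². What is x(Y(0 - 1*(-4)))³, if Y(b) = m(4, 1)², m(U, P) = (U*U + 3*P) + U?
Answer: 15975761210942814009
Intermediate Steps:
m(U, P) = U + U² + 3*P (m(U, P) = (U² + 3*P) + U = U + U² + 3*P)
Y(b) = 529 (Y(b) = (4 + 4² + 3*1)² = (4 + 16 + 3)² = 23² = 529)
x(L) = 9*L² (x(L) = (3*L)² = 9*L²)
x(Y(0 - 1*(-4)))³ = (9*529²)³ = (9*279841)³ = 2518569³ = 15975761210942814009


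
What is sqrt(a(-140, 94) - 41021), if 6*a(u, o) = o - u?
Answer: I*sqrt(40982) ≈ 202.44*I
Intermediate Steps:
a(u, o) = -u/6 + o/6 (a(u, o) = (o - u)/6 = -u/6 + o/6)
sqrt(a(-140, 94) - 41021) = sqrt((-1/6*(-140) + (1/6)*94) - 41021) = sqrt((70/3 + 47/3) - 41021) = sqrt(39 - 41021) = sqrt(-40982) = I*sqrt(40982)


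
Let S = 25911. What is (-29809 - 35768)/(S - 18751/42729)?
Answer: -2802039633/1107132368 ≈ -2.5309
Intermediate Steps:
(-29809 - 35768)/(S - 18751/42729) = (-29809 - 35768)/(25911 - 18751/42729) = -65577/(25911 - 18751*1/42729) = -65577/(25911 - 18751/42729) = -65577/1107132368/42729 = -65577*42729/1107132368 = -2802039633/1107132368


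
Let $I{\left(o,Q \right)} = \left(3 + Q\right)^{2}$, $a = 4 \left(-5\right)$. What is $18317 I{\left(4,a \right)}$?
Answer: $5293613$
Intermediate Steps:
$a = -20$
$18317 I{\left(4,a \right)} = 18317 \left(3 - 20\right)^{2} = 18317 \left(-17\right)^{2} = 18317 \cdot 289 = 5293613$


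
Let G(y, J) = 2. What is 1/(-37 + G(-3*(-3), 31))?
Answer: -1/35 ≈ -0.028571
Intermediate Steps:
1/(-37 + G(-3*(-3), 31)) = 1/(-37 + 2) = 1/(-35) = -1/35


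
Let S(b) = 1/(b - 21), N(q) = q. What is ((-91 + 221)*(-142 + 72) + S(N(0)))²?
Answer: 36519592201/441 ≈ 8.2811e+7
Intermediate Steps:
S(b) = 1/(-21 + b)
((-91 + 221)*(-142 + 72) + S(N(0)))² = ((-91 + 221)*(-142 + 72) + 1/(-21 + 0))² = (130*(-70) + 1/(-21))² = (-9100 - 1/21)² = (-191101/21)² = 36519592201/441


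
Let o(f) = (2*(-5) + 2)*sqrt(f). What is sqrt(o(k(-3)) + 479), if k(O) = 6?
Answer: sqrt(479 - 8*sqrt(6)) ≈ 21.434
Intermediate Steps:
o(f) = -8*sqrt(f) (o(f) = (-10 + 2)*sqrt(f) = -8*sqrt(f))
sqrt(o(k(-3)) + 479) = sqrt(-8*sqrt(6) + 479) = sqrt(479 - 8*sqrt(6))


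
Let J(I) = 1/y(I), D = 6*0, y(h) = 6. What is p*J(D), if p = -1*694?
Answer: -347/3 ≈ -115.67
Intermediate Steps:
D = 0
J(I) = 1/6
p = -694
p*J(D) = -694*1/6 = -347/3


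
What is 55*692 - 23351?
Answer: 14709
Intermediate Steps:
55*692 - 23351 = 38060 - 23351 = 14709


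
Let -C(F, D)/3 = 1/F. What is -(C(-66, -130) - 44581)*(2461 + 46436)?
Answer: 47957248557/22 ≈ 2.1799e+9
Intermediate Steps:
C(F, D) = -3/F
-(C(-66, -130) - 44581)*(2461 + 46436) = -(-3/(-66) - 44581)*(2461 + 46436) = -(-3*(-1/66) - 44581)*48897 = -(1/22 - 44581)*48897 = -(-980781)*48897/22 = -1*(-47957248557/22) = 47957248557/22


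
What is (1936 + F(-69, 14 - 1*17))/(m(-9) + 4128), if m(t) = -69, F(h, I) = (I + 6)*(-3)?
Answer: 47/99 ≈ 0.47475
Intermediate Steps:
F(h, I) = -18 - 3*I (F(h, I) = (6 + I)*(-3) = -18 - 3*I)
(1936 + F(-69, 14 - 1*17))/(m(-9) + 4128) = (1936 + (-18 - 3*(14 - 1*17)))/(-69 + 4128) = (1936 + (-18 - 3*(14 - 17)))/4059 = (1936 + (-18 - 3*(-3)))*(1/4059) = (1936 + (-18 + 9))*(1/4059) = (1936 - 9)*(1/4059) = 1927*(1/4059) = 47/99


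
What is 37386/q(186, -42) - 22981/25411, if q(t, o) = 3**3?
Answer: 105488351/76233 ≈ 1383.8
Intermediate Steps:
q(t, o) = 27
37386/q(186, -42) - 22981/25411 = 37386/27 - 22981/25411 = 37386*(1/27) - 22981*1/25411 = 4154/3 - 22981/25411 = 105488351/76233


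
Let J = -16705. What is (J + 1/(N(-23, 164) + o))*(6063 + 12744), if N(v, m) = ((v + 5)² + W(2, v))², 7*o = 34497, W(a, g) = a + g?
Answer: -70914663404317/225720 ≈ -3.1417e+8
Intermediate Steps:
o = 34497/7 (o = (⅐)*34497 = 34497/7 ≈ 4928.1)
N(v, m) = (2 + v + (5 + v)²)² (N(v, m) = ((v + 5)² + (2 + v))² = ((5 + v)² + (2 + v))² = (2 + v + (5 + v)²)²)
(J + 1/(N(-23, 164) + o))*(6063 + 12744) = (-16705 + 1/((2 - 23 + (5 - 23)²)² + 34497/7))*(6063 + 12744) = (-16705 + 1/((2 - 23 + (-18)²)² + 34497/7))*18807 = (-16705 + 1/((2 - 23 + 324)² + 34497/7))*18807 = (-16705 + 1/(303² + 34497/7))*18807 = (-16705 + 1/(91809 + 34497/7))*18807 = (-16705 + 1/(677160/7))*18807 = (-16705 + 7/677160)*18807 = -11311957793/677160*18807 = -70914663404317/225720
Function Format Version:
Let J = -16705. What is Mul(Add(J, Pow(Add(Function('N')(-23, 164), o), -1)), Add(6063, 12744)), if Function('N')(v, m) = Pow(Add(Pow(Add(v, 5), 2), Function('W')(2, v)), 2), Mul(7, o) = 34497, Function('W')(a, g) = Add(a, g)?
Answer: Rational(-70914663404317, 225720) ≈ -3.1417e+8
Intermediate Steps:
o = Rational(34497, 7) (o = Mul(Rational(1, 7), 34497) = Rational(34497, 7) ≈ 4928.1)
Function('N')(v, m) = Pow(Add(2, v, Pow(Add(5, v), 2)), 2) (Function('N')(v, m) = Pow(Add(Pow(Add(v, 5), 2), Add(2, v)), 2) = Pow(Add(Pow(Add(5, v), 2), Add(2, v)), 2) = Pow(Add(2, v, Pow(Add(5, v), 2)), 2))
Mul(Add(J, Pow(Add(Function('N')(-23, 164), o), -1)), Add(6063, 12744)) = Mul(Add(-16705, Pow(Add(Pow(Add(2, -23, Pow(Add(5, -23), 2)), 2), Rational(34497, 7)), -1)), Add(6063, 12744)) = Mul(Add(-16705, Pow(Add(Pow(Add(2, -23, Pow(-18, 2)), 2), Rational(34497, 7)), -1)), 18807) = Mul(Add(-16705, Pow(Add(Pow(Add(2, -23, 324), 2), Rational(34497, 7)), -1)), 18807) = Mul(Add(-16705, Pow(Add(Pow(303, 2), Rational(34497, 7)), -1)), 18807) = Mul(Add(-16705, Pow(Add(91809, Rational(34497, 7)), -1)), 18807) = Mul(Add(-16705, Pow(Rational(677160, 7), -1)), 18807) = Mul(Add(-16705, Rational(7, 677160)), 18807) = Mul(Rational(-11311957793, 677160), 18807) = Rational(-70914663404317, 225720)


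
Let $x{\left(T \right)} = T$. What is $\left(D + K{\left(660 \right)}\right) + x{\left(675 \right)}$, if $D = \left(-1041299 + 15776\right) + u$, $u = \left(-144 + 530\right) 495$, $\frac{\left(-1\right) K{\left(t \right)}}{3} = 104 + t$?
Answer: $-836070$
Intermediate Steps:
$K{\left(t \right)} = -312 - 3 t$ ($K{\left(t \right)} = - 3 \left(104 + t\right) = -312 - 3 t$)
$u = 191070$ ($u = 386 \cdot 495 = 191070$)
$D = -834453$ ($D = \left(-1041299 + 15776\right) + 191070 = -1025523 + 191070 = -834453$)
$\left(D + K{\left(660 \right)}\right) + x{\left(675 \right)} = \left(-834453 - 2292\right) + 675 = -836745 + 675 = -836070$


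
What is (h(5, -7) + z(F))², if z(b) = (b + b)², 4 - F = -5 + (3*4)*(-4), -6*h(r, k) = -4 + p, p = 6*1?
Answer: 1519986169/9 ≈ 1.6889e+8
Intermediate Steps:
p = 6
h(r, k) = -⅓ (h(r, k) = -(-4 + 6)/6 = -⅙*2 = -⅓)
F = 57 (F = 4 - (-5 + (3*4)*(-4)) = 4 - (-5 + 12*(-4)) = 4 - (-5 - 48) = 4 - 1*(-53) = 4 + 53 = 57)
z(b) = 4*b² (z(b) = (2*b)² = 4*b²)
(h(5, -7) + z(F))² = (-⅓ + 4*57²)² = (-⅓ + 4*3249)² = (-⅓ + 12996)² = (38987/3)² = 1519986169/9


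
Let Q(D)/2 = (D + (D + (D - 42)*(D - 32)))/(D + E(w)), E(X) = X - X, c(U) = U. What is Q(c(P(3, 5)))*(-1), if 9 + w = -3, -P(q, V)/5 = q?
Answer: 1766/5 ≈ 353.20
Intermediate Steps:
P(q, V) = -5*q
w = -12 (w = -9 - 3 = -12)
E(X) = 0
Q(D) = 2*(2*D + (-42 + D)*(-32 + D))/D (Q(D) = 2*((D + (D + (D - 42)*(D - 32)))/(D + 0)) = 2*((D + (D + (-42 + D)*(-32 + D)))/D) = 2*((2*D + (-42 + D)*(-32 + D))/D) = 2*(2*D + (-42 + D)*(-32 + D))/D)
Q(c(P(3, 5)))*(-1) = (-144 + 2*(-5*3) + 2688/((-5*3)))*(-1) = (-144 + 2*(-15) + 2688/(-15))*(-1) = (-144 - 30 + 2688*(-1/15))*(-1) = (-144 - 30 - 896/5)*(-1) = -1766/5*(-1) = 1766/5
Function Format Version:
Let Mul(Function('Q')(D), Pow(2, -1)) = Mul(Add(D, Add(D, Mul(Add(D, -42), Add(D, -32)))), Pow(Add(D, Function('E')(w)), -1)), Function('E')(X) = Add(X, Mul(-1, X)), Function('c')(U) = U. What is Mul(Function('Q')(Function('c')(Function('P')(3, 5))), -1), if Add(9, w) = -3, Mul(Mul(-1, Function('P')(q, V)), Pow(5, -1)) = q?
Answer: Rational(1766, 5) ≈ 353.20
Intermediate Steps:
Function('P')(q, V) = Mul(-5, q)
w = -12 (w = Add(-9, -3) = -12)
Function('E')(X) = 0
Function('Q')(D) = Mul(2, Pow(D, -1), Add(Mul(2, D), Mul(Add(-42, D), Add(-32, D)))) (Function('Q')(D) = Mul(2, Mul(Add(D, Add(D, Mul(Add(D, -42), Add(D, -32)))), Pow(Add(D, 0), -1))) = Mul(2, Mul(Add(D, Add(D, Mul(Add(-42, D), Add(-32, D)))), Pow(D, -1))) = Mul(2, Mul(Add(Mul(2, D), Mul(Add(-42, D), Add(-32, D))), Pow(D, -1))) = Mul(2, Mul(Pow(D, -1), Add(Mul(2, D), Mul(Add(-42, D), Add(-32, D))))) = Mul(2, Pow(D, -1), Add(Mul(2, D), Mul(Add(-42, D), Add(-32, D)))))
Mul(Function('Q')(Function('c')(Function('P')(3, 5))), -1) = Mul(Add(-144, Mul(2, Mul(-5, 3)), Mul(2688, Pow(Mul(-5, 3), -1))), -1) = Mul(Add(-144, Mul(2, -15), Mul(2688, Pow(-15, -1))), -1) = Mul(Add(-144, -30, Mul(2688, Rational(-1, 15))), -1) = Mul(Add(-144, -30, Rational(-896, 5)), -1) = Mul(Rational(-1766, 5), -1) = Rational(1766, 5)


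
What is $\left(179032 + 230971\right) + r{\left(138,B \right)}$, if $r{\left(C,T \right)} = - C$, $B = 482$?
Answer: $409865$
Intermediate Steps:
$\left(179032 + 230971\right) + r{\left(138,B \right)} = \left(179032 + 230971\right) - 138 = 410003 - 138 = 409865$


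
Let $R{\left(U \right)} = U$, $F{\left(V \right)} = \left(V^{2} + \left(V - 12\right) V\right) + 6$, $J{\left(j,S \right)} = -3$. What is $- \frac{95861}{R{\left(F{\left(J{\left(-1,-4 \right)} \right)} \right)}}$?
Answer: $- \frac{95861}{60} \approx -1597.7$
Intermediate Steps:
$F{\left(V \right)} = 6 + V^{2} + V \left(-12 + V\right)$ ($F{\left(V \right)} = \left(V^{2} + \left(V - 12\right) V\right) + 6 = \left(V^{2} + \left(-12 + V\right) V\right) + 6 = \left(V^{2} + V \left(-12 + V\right)\right) + 6 = 6 + V^{2} + V \left(-12 + V\right)$)
$- \frac{95861}{R{\left(F{\left(J{\left(-1,-4 \right)} \right)} \right)}} = - \frac{95861}{6 - -36 + 2 \left(-3\right)^{2}} = - \frac{95861}{6 + 36 + 2 \cdot 9} = - \frac{95861}{6 + 36 + 18} = - \frac{95861}{60}$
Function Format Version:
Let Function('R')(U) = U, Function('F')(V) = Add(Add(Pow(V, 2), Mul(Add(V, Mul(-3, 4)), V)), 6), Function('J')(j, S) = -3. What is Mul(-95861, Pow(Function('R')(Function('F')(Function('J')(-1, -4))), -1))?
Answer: Rational(-95861, 60) ≈ -1597.7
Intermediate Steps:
Function('F')(V) = Add(6, Pow(V, 2), Mul(V, Add(-12, V))) (Function('F')(V) = Add(Add(Pow(V, 2), Mul(Add(V, -12), V)), 6) = Add(Add(Pow(V, 2), Mul(Add(-12, V), V)), 6) = Add(Add(Pow(V, 2), Mul(V, Add(-12, V))), 6) = Add(6, Pow(V, 2), Mul(V, Add(-12, V))))
Mul(-95861, Pow(Function('R')(Function('F')(Function('J')(-1, -4))), -1)) = Mul(-95861, Pow(Add(6, Mul(-12, -3), Mul(2, Pow(-3, 2))), -1)) = Mul(-95861, Pow(Add(6, 36, Mul(2, 9)), -1)) = Mul(-95861, Pow(Add(6, 36, 18), -1)) = Mul(-95861, Pow(60, -1)) = Mul(-95861, Rational(1, 60)) = Rational(-95861, 60)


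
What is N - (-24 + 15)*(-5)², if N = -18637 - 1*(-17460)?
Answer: -952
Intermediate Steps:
N = -1177 (N = -18637 + 17460 = -1177)
N - (-24 + 15)*(-5)² = -1177 - (-24 + 15)*(-5)² = -1177 - (-9)*25 = -1177 - 1*(-225) = -1177 + 225 = -952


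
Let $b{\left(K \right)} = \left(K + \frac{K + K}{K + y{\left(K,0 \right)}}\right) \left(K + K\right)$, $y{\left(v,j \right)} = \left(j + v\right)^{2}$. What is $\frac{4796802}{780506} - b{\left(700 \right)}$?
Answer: $- \frac{268095417369299}{273567353} \approx -9.8 \cdot 10^{5}$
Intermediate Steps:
$b{\left(K \right)} = 2 K \left(K + \frac{2 K}{K + K^{2}}\right)$ ($b{\left(K \right)} = \left(K + \frac{K + K}{K + \left(0 + K\right)^{2}}\right) \left(K + K\right) = \left(K + \frac{2 K}{K + K^{2}}\right) 2 K = 2 K \left(K + \frac{2 K}{K + K^{2}}\right)$)
$\frac{4796802}{780506} - b{\left(700 \right)} = \frac{4796802}{780506} - 2 \cdot 700 \frac{1}{1 + 700} \left(2 + 700 + 700^{2}\right) = 4796802 \cdot \frac{1}{780506} - 2 \cdot 700 \cdot \frac{1}{701} \left(2 + 700 + 490000\right) = \frac{2398401}{390253} - 2 \cdot 700 \cdot \frac{1}{701} \cdot 490702 = \frac{2398401}{390253} - \frac{686982800}{701} = - \frac{268095417369299}{273567353}$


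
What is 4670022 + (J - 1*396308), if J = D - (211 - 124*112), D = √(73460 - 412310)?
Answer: 4287391 + 15*I*√1506 ≈ 4.2874e+6 + 582.11*I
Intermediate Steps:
D = 15*I*√1506 (D = √(-338850) = 15*I*√1506 ≈ 582.11*I)
J = 13677 + 15*I*√1506 (J = 15*I*√1506 - (211 - 124*112) = 15*I*√1506 - (211 - 13888) = 15*I*√1506 - 1*(-13677) = 15*I*√1506 + 13677 = 13677 + 15*I*√1506 ≈ 13677.0 + 582.11*I)
4670022 + (J - 1*396308) = 4670022 + ((13677 + 15*I*√1506) - 1*396308) = 4670022 + ((13677 + 15*I*√1506) - 396308) = 4670022 + (-382631 + 15*I*√1506) = 4287391 + 15*I*√1506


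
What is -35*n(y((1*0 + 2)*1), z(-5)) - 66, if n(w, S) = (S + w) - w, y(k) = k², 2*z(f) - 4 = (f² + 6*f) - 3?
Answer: 4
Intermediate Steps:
z(f) = ½ + f²/2 + 3*f (z(f) = 2 + ((f² + 6*f) - 3)/2 = 2 + (-3 + f² + 6*f)/2 = 2 + (-3/2 + f²/2 + 3*f) = ½ + f²/2 + 3*f)
n(w, S) = S
-35*n(y((1*0 + 2)*1), z(-5)) - 66 = -35*(½ + (½)*(-5)² + 3*(-5)) - 66 = -35*(½ + (½)*25 - 15) - 66 = -35*(½ + 25/2 - 15) - 66 = -35*(-2) - 66 = 70 - 66 = 4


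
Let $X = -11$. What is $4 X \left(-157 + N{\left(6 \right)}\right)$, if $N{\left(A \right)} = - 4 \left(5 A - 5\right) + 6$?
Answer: $11044$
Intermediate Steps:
$N{\left(A \right)} = 26 - 20 A$ ($N{\left(A \right)} = - 4 \left(-5 + 5 A\right) + 6 = \left(20 - 20 A\right) + 6 = 26 - 20 A$)
$4 X \left(-157 + N{\left(6 \right)}\right) = 4 \left(-11\right) \left(-157 + \left(26 - 120\right)\right) = - 44 \left(-157 + \left(26 - 120\right)\right) = - 44 \left(-157 - 94\right) = \left(-44\right) \left(-251\right) = 11044$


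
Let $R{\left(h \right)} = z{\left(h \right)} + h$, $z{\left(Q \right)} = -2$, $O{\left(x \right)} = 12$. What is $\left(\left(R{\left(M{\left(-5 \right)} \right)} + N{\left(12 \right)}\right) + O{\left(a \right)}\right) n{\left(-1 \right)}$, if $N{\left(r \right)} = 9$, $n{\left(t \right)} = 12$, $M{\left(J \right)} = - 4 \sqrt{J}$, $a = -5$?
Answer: $228 - 48 i \sqrt{5} \approx 228.0 - 107.33 i$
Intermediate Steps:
$R{\left(h \right)} = -2 + h$
$\left(\left(R{\left(M{\left(-5 \right)} \right)} + N{\left(12 \right)}\right) + O{\left(a \right)}\right) n{\left(-1 \right)} = \left(\left(\left(-2 - 4 \sqrt{-5}\right) + 9\right) + 12\right) 12 = \left(\left(\left(-2 - 4 i \sqrt{5}\right) + 9\right) + 12\right) 12 = \left(\left(7 - 4 i \sqrt{5}\right) + 12\right) 12 = \left(19 - 4 i \sqrt{5}\right) 12 = 228 - 48 i \sqrt{5}$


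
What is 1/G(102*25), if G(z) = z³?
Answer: 1/16581375000 ≈ 6.0309e-11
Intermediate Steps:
1/G(102*25) = 1/((102*25)³) = 1/(2550³) = 1/16581375000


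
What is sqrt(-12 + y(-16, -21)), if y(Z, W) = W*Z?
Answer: 18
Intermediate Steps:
sqrt(-12 + y(-16, -21)) = sqrt(-12 - 21*(-16)) = sqrt(-12 + 336) = sqrt(324) = 18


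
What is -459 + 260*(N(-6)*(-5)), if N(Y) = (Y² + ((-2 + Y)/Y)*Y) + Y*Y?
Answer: -83659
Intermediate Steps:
N(Y) = -2 + Y + 2*Y² (N(Y) = (Y² + ((-2 + Y)/Y)*Y) + Y² = (Y² + (-2 + Y)) + Y² = (-2 + Y + Y²) + Y² = -2 + Y + 2*Y²)
-459 + 260*(N(-6)*(-5)) = -459 + 260*((-2 - 6 + 2*(-6)²)*(-5)) = -459 + 260*((-2 - 6 + 2*36)*(-5)) = -459 + 260*((-2 - 6 + 72)*(-5)) = -459 + 260*(64*(-5)) = -459 + 260*(-320) = -459 - 83200 = -83659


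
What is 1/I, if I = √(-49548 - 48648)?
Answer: -I*√501/7014 ≈ -0.0031912*I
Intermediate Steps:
I = 14*I*√501 (I = √(-98196) = 14*I*√501 ≈ 313.36*I)
1/I = 1/(14*I*√501) = -I*√501/7014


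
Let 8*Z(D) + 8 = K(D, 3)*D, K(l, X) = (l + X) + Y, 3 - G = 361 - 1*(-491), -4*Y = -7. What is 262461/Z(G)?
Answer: 8398752/2867041 ≈ 2.9294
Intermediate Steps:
Y = 7/4 (Y = -¼*(-7) = 7/4 ≈ 1.7500)
G = -849 (G = 3 - (361 - 1*(-491)) = 3 - (361 + 491) = 3 - 1*852 = 3 - 852 = -849)
K(l, X) = 7/4 + X + l (K(l, X) = (l + X) + 7/4 = (X + l) + 7/4 = 7/4 + X + l)
Z(D) = -1 + D*(19/4 + D)/8 (Z(D) = -1 + ((7/4 + 3 + D)*D)/8 = -1 + ((19/4 + D)*D)/8 = -1 + (D*(19/4 + D))/8 = -1 + D*(19/4 + D)/8)
262461/Z(G) = 262461/(-1 + (1/32)*(-849)*(19 + 4*(-849))) = 262461/(-1 + (1/32)*(-849)*(19 - 3396)) = 262461/(-1 + (1/32)*(-849)*(-3377)) = 262461/(-1 + 2867073/32) = 262461/(2867041/32) = 262461*(32/2867041) = 8398752/2867041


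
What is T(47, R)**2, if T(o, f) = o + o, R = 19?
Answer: 8836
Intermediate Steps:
T(o, f) = 2*o
T(47, R)**2 = (2*47)**2 = 94**2 = 8836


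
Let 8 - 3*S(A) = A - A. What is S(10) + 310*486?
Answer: 451988/3 ≈ 1.5066e+5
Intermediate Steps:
S(A) = 8/3 (S(A) = 8/3 - (A - A)/3 = 8/3 - ⅓*0 = 8/3 + 0 = 8/3)
S(10) + 310*486 = 8/3 + 310*486 = 8/3 + 150660 = 451988/3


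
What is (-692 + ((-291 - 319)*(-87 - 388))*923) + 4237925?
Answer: 271676483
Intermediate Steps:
(-692 + ((-291 - 319)*(-87 - 388))*923) + 4237925 = (-692 - 610*(-475)*923) + 4237925 = (-692 + 289750*923) + 4237925 = (-692 + 267439250) + 4237925 = 267438558 + 4237925 = 271676483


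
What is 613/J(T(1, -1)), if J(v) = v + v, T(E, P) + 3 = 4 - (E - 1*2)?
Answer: 613/4 ≈ 153.25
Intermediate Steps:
T(E, P) = 3 - E (T(E, P) = -3 + (4 - (E - 1*2)) = -3 + (4 - (E - 2)) = -3 + (4 - (-2 + E)) = -3 + (4 + (2 - E)) = -3 + (6 - E) = 3 - E)
J(v) = 2*v
613/J(T(1, -1)) = 613/((2*(3 - 1*1))) = 613/((2*(3 - 1))) = 613/((2*2)) = 613/4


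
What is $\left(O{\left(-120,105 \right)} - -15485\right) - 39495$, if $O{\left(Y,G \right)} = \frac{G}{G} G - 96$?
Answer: $-24001$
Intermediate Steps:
$O{\left(Y,G \right)} = -96 + G$ ($O{\left(Y,G \right)} = 1 G - 96 = G - 96 = -96 + G$)
$\left(O{\left(-120,105 \right)} - -15485\right) - 39495 = \left(\left(-96 + 105\right) - -15485\right) - 39495 = \left(9 + 15485\right) - 39495 = 15494 - 39495 = -24001$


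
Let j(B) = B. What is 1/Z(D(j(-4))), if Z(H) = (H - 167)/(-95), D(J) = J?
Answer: 5/9 ≈ 0.55556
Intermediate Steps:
Z(H) = 167/95 - H/95 (Z(H) = -(-167 + H)/95 = 167/95 - H/95)
1/Z(D(j(-4))) = 1/(167/95 - 1/95*(-4)) = 1/(167/95 + 4/95) = 1/(9/5) = 5/9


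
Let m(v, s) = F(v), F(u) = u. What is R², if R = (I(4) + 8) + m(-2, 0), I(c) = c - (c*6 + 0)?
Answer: 196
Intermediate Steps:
m(v, s) = v
I(c) = -5*c (I(c) = c - (6*c + 0) = c - 6*c = -5*c)
R = -14 (R = (-5*4 + 8) - 2 = (-20 + 8) - 2 = -12 - 2 = -14)
R² = (-14)² = 196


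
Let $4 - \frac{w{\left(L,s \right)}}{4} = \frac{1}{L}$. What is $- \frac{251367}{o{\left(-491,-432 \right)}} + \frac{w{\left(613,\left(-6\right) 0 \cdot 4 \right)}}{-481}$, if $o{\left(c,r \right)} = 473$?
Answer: $- \frac{74120951343}{139465469} \approx -531.46$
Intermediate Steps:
$w{\left(L,s \right)} = 16 - \frac{4}{L}$
$- \frac{251367}{o{\left(-491,-432 \right)}} + \frac{w{\left(613,\left(-6\right) 0 \cdot 4 \right)}}{-481} = - \frac{251367}{473} + \frac{16 - \frac{4}{613}}{-481} = \left(-251367\right) \frac{1}{473} + \left(16 - \frac{4}{613}\right) \left(- \frac{1}{481}\right) = - \frac{251367}{473} + \left(16 - \frac{4}{613}\right) \left(- \frac{1}{481}\right) = - \frac{251367}{473} + \frac{9804}{613} \left(- \frac{1}{481}\right) = - \frac{251367}{473} - \frac{9804}{294853} = - \frac{74120951343}{139465469}$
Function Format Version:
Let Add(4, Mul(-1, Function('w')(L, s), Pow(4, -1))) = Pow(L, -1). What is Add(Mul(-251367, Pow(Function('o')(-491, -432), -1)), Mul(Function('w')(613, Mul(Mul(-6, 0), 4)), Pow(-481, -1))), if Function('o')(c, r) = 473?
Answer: Rational(-74120951343, 139465469) ≈ -531.46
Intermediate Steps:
Function('w')(L, s) = Add(16, Mul(-4, Pow(L, -1)))
Add(Mul(-251367, Pow(Function('o')(-491, -432), -1)), Mul(Function('w')(613, Mul(Mul(-6, 0), 4)), Pow(-481, -1))) = Add(Mul(-251367, Pow(473, -1)), Mul(Add(16, Mul(-4, Pow(613, -1))), Pow(-481, -1))) = Add(Mul(-251367, Rational(1, 473)), Mul(Add(16, Mul(-4, Rational(1, 613))), Rational(-1, 481))) = Add(Rational(-251367, 473), Mul(Add(16, Rational(-4, 613)), Rational(-1, 481))) = Add(Rational(-251367, 473), Mul(Rational(9804, 613), Rational(-1, 481))) = Add(Rational(-251367, 473), Rational(-9804, 294853)) = Rational(-74120951343, 139465469)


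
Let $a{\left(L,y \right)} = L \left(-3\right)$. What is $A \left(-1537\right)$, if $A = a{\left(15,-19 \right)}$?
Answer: $69165$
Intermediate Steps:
$a{\left(L,y \right)} = - 3 L$
$A = -45$ ($A = \left(-3\right) 15 = -45$)
$A \left(-1537\right) = \left(-45\right) \left(-1537\right) = 69165$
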